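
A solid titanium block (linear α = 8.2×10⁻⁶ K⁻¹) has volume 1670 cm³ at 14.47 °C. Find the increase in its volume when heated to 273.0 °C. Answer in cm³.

Isotropic solid: β ≈ 3α = 2.5×10⁻⁵ /K; ΔT = 258.53 K
ΔV = 3αV₀ΔT = 3(8.2×10⁻⁶)(1670)(258.53) = 10.6 cm³

ΔV = 10.6 cm³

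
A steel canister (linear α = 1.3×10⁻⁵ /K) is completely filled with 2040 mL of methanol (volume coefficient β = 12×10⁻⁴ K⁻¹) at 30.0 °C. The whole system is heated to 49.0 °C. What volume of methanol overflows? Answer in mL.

The canister also expands: β_container ≈ 3α = 3.9×10⁻⁵ /K
Net overflow = V₀(β_liq − 3α_cont)ΔT
β − 3α = 1.20×10⁻³ − 3.9×10⁻⁵ = 1.161×10⁻³ /K; ΔT = 19.0 K
ΔV = 2040 × 1.161×10⁻³ × 19.0 = 45.0 mL

45.0 mL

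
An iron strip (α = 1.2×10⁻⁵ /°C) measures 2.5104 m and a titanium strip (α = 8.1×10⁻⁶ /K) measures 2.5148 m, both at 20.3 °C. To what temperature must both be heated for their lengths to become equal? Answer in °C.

T = 471.4 °C

Equal length when α₁L₁ΔT − α₂L₂ΔT = L₂ − L₁ = 4.40×10⁻³ m
α₁L₁ = 3.01248×10⁻⁵, α₂L₂ = 2.036988×10⁻⁵ → Δ(αL) = 9.75492×10⁻⁶ m/K
ΔT = 4.40×10⁻³ / 9.75492×10⁻⁶ = 451.054 K, so T = 20.3 + 451.054 = 471.354 °C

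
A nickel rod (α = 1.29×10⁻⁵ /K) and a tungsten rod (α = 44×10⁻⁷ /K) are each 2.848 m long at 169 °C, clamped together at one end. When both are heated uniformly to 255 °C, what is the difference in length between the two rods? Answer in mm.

ΔT = 86 K
nickel: ΔL = 1.29×10⁻⁵ × 2.848 m × 86 = 3.1596×10⁻³ m = 3.1596 mm
tungsten: ΔL = 44×10⁻⁷ × 2.848 m × 86 = 1.0777×10⁻³ m = 1.0777 mm
difference = 3.1596 − 1.0777 = 2.0819 mm

2.08 mm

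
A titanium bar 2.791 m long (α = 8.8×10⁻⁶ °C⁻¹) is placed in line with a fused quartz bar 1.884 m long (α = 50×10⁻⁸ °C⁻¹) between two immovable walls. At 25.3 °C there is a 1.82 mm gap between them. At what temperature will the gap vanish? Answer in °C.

T = 96.7 °C

Gap closes when ΔL₁ + ΔL₂ = 1.82 mm = 1.82×10⁻³ m
(α₁L₁ + α₂L₂)ΔT = g
α₁L₁ + α₂L₂ = 8.8×10⁻⁶×2.791 + 50×10⁻⁸×1.884 = 2.55028×10⁻⁵ m/K
ΔT = 1.82×10⁻³ / 2.55028×10⁻⁵ = 71.365 K
T = 25.3 + 71.365 = 96.665 °C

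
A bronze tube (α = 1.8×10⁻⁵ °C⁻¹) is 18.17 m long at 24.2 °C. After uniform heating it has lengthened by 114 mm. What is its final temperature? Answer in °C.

ΔL = αL₀ΔT ⇒ ΔT = ΔL / (αL₀)
ΔT = 114×10⁻³ m / (1.8×10⁻⁵ × 18.17 m) = 348.56 K
T = 24.2 + 348.56 = 372.76 °C

T = 373 °C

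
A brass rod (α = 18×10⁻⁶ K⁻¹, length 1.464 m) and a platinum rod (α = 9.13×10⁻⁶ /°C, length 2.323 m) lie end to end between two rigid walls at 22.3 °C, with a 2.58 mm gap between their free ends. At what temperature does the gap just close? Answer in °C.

Gap closes when ΔL₁ + ΔL₂ = 2.58 mm = 2.58×10⁻³ m
(α₁L₁ + α₂L₂)ΔT = g
α₁L₁ + α₂L₂ = 18×10⁻⁶×1.464 + 9.13×10⁻⁶×2.323 = 4.756099×10⁻⁵ m/K
ΔT = 2.58×10⁻³ / 4.756099×10⁻⁵ = 54.246 K
T = 22.3 + 54.246 = 76.546 °C

T = 76.5 °C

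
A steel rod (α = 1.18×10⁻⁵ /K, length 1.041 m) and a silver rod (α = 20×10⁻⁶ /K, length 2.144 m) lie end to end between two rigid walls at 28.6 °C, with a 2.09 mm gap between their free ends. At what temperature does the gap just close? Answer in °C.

Gap closes when ΔL₁ + ΔL₂ = 2.09 mm = 2.09×10⁻³ m
(α₁L₁ + α₂L₂)ΔT = g
α₁L₁ + α₂L₂ = 1.18×10⁻⁵×1.041 + 20×10⁻⁶×2.144 = 5.51638×10⁻⁵ m/K
ΔT = 2.09×10⁻³ / 5.51638×10⁻⁵ = 37.887 K
T = 28.6 + 37.887 = 66.487 °C

T = 66.5 °C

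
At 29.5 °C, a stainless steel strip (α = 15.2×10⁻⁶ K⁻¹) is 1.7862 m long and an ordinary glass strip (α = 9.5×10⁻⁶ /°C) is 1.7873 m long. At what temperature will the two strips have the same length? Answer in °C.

T = 137.7 °C

L₁(1 + α₁ΔT) = L₂(1 + α₂ΔT) ⇒ ΔT = (L₂ − L₁)/(α₁L₁ − α₂L₂)
L₂ − L₁ = 1.7873 − 1.7862 = 1.10×10⁻³ m
α₁L₁ − α₂L₂ = 15.2×10⁻⁶×1.7862 − 9.5×10⁻⁶×1.7873 = 1.017089×10⁻⁵ m/K
ΔT = 1.10×10⁻³ / 1.017089×10⁻⁵ = 108.152 K
T = 29.5 + 108.152 = 137.652 °C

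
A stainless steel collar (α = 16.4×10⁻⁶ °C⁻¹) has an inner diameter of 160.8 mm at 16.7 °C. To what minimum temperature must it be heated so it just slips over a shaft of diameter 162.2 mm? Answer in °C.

Required Δd = 162.2 − 160.8 = 1.4 mm
Δd = αd₀ΔT ⇒ ΔT = Δd/(αd₀) = 1.4 / (16.4×10⁻⁶ × 160.8) = 530.88 K
T_min = 16.7 + 530.88 = 547.58 °C

T = 548 °C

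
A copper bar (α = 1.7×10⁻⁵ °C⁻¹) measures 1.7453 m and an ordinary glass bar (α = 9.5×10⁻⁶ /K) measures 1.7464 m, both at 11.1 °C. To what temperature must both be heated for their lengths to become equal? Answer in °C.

L₁(1 + α₁ΔT) = L₂(1 + α₂ΔT) ⇒ ΔT = (L₂ − L₁)/(α₁L₁ − α₂L₂)
L₂ − L₁ = 1.7464 − 1.7453 = 1.10×10⁻³ m
α₁L₁ − α₂L₂ = 1.7×10⁻⁵×1.7453 − 9.5×10⁻⁶×1.7464 = 1.30793×10⁻⁵ m/K
ΔT = 1.10×10⁻³ / 1.30793×10⁻⁵ = 84.1024 K
T = 11.1 + 84.1024 = 95.2024 °C

T = 95.20 °C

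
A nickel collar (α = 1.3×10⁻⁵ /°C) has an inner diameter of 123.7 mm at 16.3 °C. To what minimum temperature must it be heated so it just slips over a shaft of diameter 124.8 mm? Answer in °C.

T = 700 °C

Required Δd = 124.8 − 123.7 = 1.1 mm
Δd = αd₀ΔT ⇒ ΔT = Δd/(αd₀) = 1.1 / (1.3×10⁻⁵ × 123.7) = 684.04 K
T_min = 16.3 + 684.04 = 700.34 °C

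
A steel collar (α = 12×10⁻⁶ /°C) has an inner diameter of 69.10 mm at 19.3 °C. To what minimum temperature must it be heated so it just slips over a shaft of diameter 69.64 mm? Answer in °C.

T = 671 °C

Required Δd = 69.64 − 69.10 = 0.54 mm
Δd = αd₀ΔT ⇒ ΔT = Δd/(αd₀) = 0.54 / (12×10⁻⁶ × 69.10) = 651.23 K
T_min = 19.3 + 651.23 = 670.53 °C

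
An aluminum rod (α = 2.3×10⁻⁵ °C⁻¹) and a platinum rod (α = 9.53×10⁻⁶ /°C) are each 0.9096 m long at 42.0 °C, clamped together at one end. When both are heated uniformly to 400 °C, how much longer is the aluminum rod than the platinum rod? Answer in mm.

ΔT = 358.0 K
aluminum: ΔL = 2.3×10⁻⁵ × 0.9096 m × 358.0 = 7.4896×10⁻³ m = 7.4896 mm
platinum: ΔL = 9.53×10⁻⁶ × 0.9096 m × 358.0 = 3.1033×10⁻³ m = 3.1033 mm
difference = 7.4896 − 3.1033 = 4.3863 mm

4.39 mm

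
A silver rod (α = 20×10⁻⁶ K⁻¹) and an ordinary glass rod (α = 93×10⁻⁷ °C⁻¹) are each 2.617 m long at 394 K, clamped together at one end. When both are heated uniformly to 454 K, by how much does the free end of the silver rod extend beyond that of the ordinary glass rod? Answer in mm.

1.68 mm

ΔT = 60 K
silver: ΔL = 20×10⁻⁶ × 2.617 m × 60 = 3.1404×10⁻³ m = 3.1404 mm
ordinary glass: ΔL = 93×10⁻⁷ × 2.617 m × 60 = 1.4603×10⁻³ m = 1.4603 mm
difference = 3.1404 − 1.4603 = 1.6801 mm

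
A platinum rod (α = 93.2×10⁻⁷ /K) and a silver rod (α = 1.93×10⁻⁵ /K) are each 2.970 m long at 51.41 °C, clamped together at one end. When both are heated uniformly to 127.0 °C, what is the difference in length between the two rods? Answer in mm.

ΔT = 75.59 K
platinum: ΔL = 93.2×10⁻⁷ × 2.970 m × 75.59 = 2.0924×10⁻³ m = 2.0924 mm
silver: ΔL = 1.93×10⁻⁵ × 2.970 m × 75.59 = 4.3329×10⁻³ m = 4.3329 mm
difference = 4.3329 − 2.0924 = 2.2405 mm

2.24 mm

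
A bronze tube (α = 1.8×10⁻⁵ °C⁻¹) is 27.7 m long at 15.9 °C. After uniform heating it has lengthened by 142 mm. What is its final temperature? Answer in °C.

ΔL = αL₀ΔT ⇒ ΔT = ΔL / (αL₀)
ΔT = 142×10⁻³ m / (1.8×10⁻⁵ × 27.7 m) = 284.80 K
T = 15.9 + 284.80 = 300.70 °C

T = 301 °C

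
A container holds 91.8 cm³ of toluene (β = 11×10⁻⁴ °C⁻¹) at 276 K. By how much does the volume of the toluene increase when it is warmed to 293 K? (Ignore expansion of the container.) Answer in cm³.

|ΔT| = |293 − 276| = 17 K
ΔV = βV₀ΔT = (11×10⁻⁴)(91.8)(17) = 1.72 cm³

ΔV = 1.72 cm³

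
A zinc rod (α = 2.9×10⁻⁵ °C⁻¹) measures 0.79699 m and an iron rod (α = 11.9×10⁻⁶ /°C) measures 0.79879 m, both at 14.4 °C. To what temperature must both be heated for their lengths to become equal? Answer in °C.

L₁(1 + α₁ΔT) = L₂(1 + α₂ΔT) ⇒ ΔT = (L₂ − L₁)/(α₁L₁ − α₂L₂)
L₂ − L₁ = 0.79879 − 0.79699 = 1.80×10⁻³ m
α₁L₁ − α₂L₂ = 2.9×10⁻⁵×0.79699 − 11.9×10⁻⁶×0.79879 = 1.3607109×10⁻⁵ m/K
ΔT = 1.80×10⁻³ / 1.3607109×10⁻⁵ = 132.284 K
T = 14.4 + 132.284 = 146.684 °C

T = 146.7 °C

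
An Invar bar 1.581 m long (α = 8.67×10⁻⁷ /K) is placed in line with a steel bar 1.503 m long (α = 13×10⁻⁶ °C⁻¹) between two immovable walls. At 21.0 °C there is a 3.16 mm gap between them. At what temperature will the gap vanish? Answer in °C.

α₁L₁ = 1.370727×10⁻⁶ m/K, α₂L₂ = 1.9539×10⁻⁵ m/K → total 2.0909727×10⁻⁵ m/K
ΔT = g/(α₁L₁+α₂L₂) = 3.16×10⁻³ / 2.0909727×10⁻⁵ = 151.13 K
T = 21.0 + 151.13 = 172.13 °C

T = 172 °C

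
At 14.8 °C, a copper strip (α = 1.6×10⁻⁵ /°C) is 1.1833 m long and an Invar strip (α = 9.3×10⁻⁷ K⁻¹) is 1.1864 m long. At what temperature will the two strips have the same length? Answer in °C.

T = 188.7 °C

Equal length when α₁L₁ΔT − α₂L₂ΔT = L₂ − L₁ = 3.10×10⁻³ m
α₁L₁ = 1.89328×10⁻⁵, α₂L₂ = 1.103352×10⁻⁶ → Δ(αL) = 1.7829448×10⁻⁵ m/K
ΔT = 3.10×10⁻³ / 1.7829448×10⁻⁵ = 173.870 K, so T = 14.8 + 173.870 = 188.670 °C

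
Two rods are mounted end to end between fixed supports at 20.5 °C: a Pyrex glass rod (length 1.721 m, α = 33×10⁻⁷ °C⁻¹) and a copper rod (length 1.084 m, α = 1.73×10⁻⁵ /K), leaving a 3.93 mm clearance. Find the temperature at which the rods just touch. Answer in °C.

T = 181 °C

Gap closes when ΔL₁ + ΔL₂ = 3.93 mm = 3.93×10⁻³ m
(α₁L₁ + α₂L₂)ΔT = g
α₁L₁ + α₂L₂ = 33×10⁻⁷×1.721 + 1.73×10⁻⁵×1.084 = 2.44325×10⁻⁵ m/K
ΔT = 3.93×10⁻³ / 2.44325×10⁻⁵ = 160.85 K
T = 20.5 + 160.85 = 181.35 °C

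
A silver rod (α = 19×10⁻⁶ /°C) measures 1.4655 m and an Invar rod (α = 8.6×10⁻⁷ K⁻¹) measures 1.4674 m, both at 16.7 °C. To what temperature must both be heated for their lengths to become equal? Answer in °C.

T = 88.18 °C

L₁(1 + α₁ΔT) = L₂(1 + α₂ΔT) ⇒ ΔT = (L₂ − L₁)/(α₁L₁ − α₂L₂)
L₂ − L₁ = 1.4674 − 1.4655 = 1.90×10⁻³ m
α₁L₁ − α₂L₂ = 19×10⁻⁶×1.4655 − 8.6×10⁻⁷×1.4674 = 2.6582536×10⁻⁵ m/K
ΔT = 1.90×10⁻³ / 2.6582536×10⁻⁵ = 71.4755 K
T = 16.7 + 71.4755 = 88.1755 °C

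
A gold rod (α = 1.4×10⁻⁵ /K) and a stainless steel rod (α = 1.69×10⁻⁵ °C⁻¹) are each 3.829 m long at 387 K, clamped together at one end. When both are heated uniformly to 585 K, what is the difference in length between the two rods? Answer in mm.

ΔT = 198 K
gold: ΔL = 1.4×10⁻⁵ × 3.829 m × 198 = 1.0614×10⁻² m = 10.614 mm
stainless steel: ΔL = 1.69×10⁻⁵ × 3.829 m × 198 = 1.2813×10⁻² m = 12.813 mm
difference = 12.813 − 10.614 = 2.199 mm

2.20 mm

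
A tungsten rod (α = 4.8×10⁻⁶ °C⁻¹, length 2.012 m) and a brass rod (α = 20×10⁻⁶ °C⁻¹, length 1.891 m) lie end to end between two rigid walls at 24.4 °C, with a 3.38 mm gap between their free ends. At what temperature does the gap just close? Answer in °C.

α₁L₁ = 9.6576×10⁻⁶ m/K, α₂L₂ = 3.782×10⁻⁵ m/K → total 4.74776×10⁻⁵ m/K
ΔT = g/(α₁L₁+α₂L₂) = 3.38×10⁻³ / 4.74776×10⁻⁵ = 71.191 K
T = 24.4 + 71.191 = 95.591 °C

T = 95.6 °C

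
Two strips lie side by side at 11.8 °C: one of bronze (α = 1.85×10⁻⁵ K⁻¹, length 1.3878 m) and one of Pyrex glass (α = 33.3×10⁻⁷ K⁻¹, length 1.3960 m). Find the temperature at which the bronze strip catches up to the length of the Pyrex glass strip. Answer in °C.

Equal length when α₁L₁ΔT − α₂L₂ΔT = L₂ − L₁ = 8.20×10⁻³ m
α₁L₁ = 2.56743×10⁻⁵, α₂L₂ = 4.64868×10⁻⁶ → Δ(αL) = 2.102562×10⁻⁵ m/K
ΔT = 8.20×10⁻³ / 2.102562×10⁻⁵ = 390.000 K, so T = 11.8 + 390.000 = 401.800 °C

T = 401.8 °C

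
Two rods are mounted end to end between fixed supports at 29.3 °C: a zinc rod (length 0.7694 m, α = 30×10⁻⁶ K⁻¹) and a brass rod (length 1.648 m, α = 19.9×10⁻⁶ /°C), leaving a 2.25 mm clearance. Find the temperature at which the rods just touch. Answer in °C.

Gap closes when ΔL₁ + ΔL₂ = 2.25 mm = 2.25×10⁻³ m
(α₁L₁ + α₂L₂)ΔT = g
α₁L₁ + α₂L₂ = 30×10⁻⁶×0.7694 + 19.9×10⁻⁶×1.648 = 5.58772×10⁻⁵ m/K
ΔT = 2.25×10⁻³ / 5.58772×10⁻⁵ = 40.267 K
T = 29.3 + 40.267 = 69.567 °C

T = 69.6 °C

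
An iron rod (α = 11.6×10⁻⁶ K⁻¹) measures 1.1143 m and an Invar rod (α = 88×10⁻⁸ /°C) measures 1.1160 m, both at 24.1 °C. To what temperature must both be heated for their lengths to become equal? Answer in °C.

T = 166.4 °C

L₁(1 + α₁ΔT) = L₂(1 + α₂ΔT) ⇒ ΔT = (L₂ − L₁)/(α₁L₁ − α₂L₂)
L₂ − L₁ = 1.1160 − 1.1143 = 1.70×10⁻³ m
α₁L₁ − α₂L₂ = 11.6×10⁻⁶×1.1143 − 88×10⁻⁸×1.1160 = 1.19438×10⁻⁵ m/K
ΔT = 1.70×10⁻³ / 1.19438×10⁻⁵ = 142.333 K
T = 24.1 + 142.333 = 166.433 °C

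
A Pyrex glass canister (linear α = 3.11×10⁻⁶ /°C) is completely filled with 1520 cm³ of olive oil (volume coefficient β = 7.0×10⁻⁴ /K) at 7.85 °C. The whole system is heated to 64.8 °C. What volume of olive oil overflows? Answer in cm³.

The canister also expands: β_container ≈ 3α = 9.33×10⁻⁶ /K
Net overflow = V₀(β_liq − 3α_cont)ΔT
β − 3α = 7.00×10⁻⁴ − 9.33×10⁻⁶ = 6.9067×10⁻⁴ /K; ΔT = 56.95 K
ΔV = 1520 × 6.9067×10⁻⁴ × 56.95 = 59.8 cm³

59.8 cm³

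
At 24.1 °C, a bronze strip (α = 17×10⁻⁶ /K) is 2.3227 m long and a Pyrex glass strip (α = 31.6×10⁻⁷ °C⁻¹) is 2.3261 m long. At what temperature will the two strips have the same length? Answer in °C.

T = 129.9 °C

L₁(1 + α₁ΔT) = L₂(1 + α₂ΔT) ⇒ ΔT = (L₂ − L₁)/(α₁L₁ − α₂L₂)
L₂ − L₁ = 2.3261 − 2.3227 = 3.40×10⁻³ m
α₁L₁ − α₂L₂ = 17×10⁻⁶×2.3227 − 31.6×10⁻⁷×2.3261 = 3.2135424×10⁻⁵ m/K
ΔT = 3.40×10⁻³ / 3.2135424×10⁻⁵ = 105.802 K
T = 24.1 + 105.802 = 129.902 °C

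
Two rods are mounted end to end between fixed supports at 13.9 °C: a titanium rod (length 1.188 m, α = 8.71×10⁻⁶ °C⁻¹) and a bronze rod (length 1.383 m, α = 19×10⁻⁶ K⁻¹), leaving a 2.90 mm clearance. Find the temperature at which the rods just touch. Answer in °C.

α₁L₁ = 1.034748×10⁻⁵ m/K, α₂L₂ = 2.6277×10⁻⁵ m/K → total 3.662448×10⁻⁵ m/K
ΔT = g/(α₁L₁+α₂L₂) = 2.90×10⁻³ / 3.662448×10⁻⁵ = 79.182 K
T = 13.9 + 79.182 = 93.082 °C

T = 93.1 °C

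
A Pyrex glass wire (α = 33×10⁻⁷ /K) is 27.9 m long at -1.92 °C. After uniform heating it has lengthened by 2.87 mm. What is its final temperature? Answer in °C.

ΔL = αL₀ΔT ⇒ ΔT = ΔL / (αL₀)
ΔT = 2.87×10⁻³ m / (33×10⁻⁷ × 27.9 m) = 31.172 K
T = -1.92 + 31.172 = 29.252 °C

T = 29.3 °C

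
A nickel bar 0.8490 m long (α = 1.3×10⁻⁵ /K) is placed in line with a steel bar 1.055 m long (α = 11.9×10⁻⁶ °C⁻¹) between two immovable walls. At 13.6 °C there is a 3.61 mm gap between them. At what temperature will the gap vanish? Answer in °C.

α₁L₁ = 1.1037×10⁻⁵ m/K, α₂L₂ = 1.25545×10⁻⁵ m/K → total 2.35915×10⁻⁵ m/K
ΔT = g/(α₁L₁+α₂L₂) = 3.61×10⁻³ / 2.35915×10⁻⁵ = 153.02 K
T = 13.6 + 153.02 = 166.62 °C

T = 167 °C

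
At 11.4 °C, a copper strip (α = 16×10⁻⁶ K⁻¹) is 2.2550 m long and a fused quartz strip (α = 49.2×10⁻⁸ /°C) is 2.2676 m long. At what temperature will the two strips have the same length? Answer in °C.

T = 371.8 °C

Equal length when α₁L₁ΔT − α₂L₂ΔT = L₂ − L₁ = 1.26×10⁻² m
α₁L₁ = 3.608×10⁻⁵, α₂L₂ = 1.1156592×10⁻⁶ → Δ(αL) = 3.49643408×10⁻⁵ m/K
ΔT = 1.26×10⁻² / 3.49643408×10⁻⁵ = 360.367 K, so T = 11.4 + 360.367 = 371.767 °C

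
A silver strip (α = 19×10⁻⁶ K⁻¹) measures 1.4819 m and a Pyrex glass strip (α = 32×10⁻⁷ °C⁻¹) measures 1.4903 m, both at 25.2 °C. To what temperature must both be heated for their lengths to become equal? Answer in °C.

L₁(1 + α₁ΔT) = L₂(1 + α₂ΔT) ⇒ ΔT = (L₂ − L₁)/(α₁L₁ − α₂L₂)
L₂ − L₁ = 1.4903 − 1.4819 = 8.40×10⁻³ m
α₁L₁ − α₂L₂ = 19×10⁻⁶×1.4819 − 32×10⁻⁷×1.4903 = 2.338714×10⁻⁵ m/K
ΔT = 8.40×10⁻³ / 2.338714×10⁻⁵ = 359.172 K
T = 25.2 + 359.172 = 384.372 °C

T = 384.4 °C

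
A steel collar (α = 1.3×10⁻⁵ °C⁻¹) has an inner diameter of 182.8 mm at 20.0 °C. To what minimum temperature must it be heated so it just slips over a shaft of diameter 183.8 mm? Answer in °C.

Required Δd = 183.8 − 182.8 = 1.0 mm
Δd = αd₀ΔT ⇒ ΔT = Δd/(αd₀) = 1.0 / (1.3×10⁻⁵ × 182.8) = 420.80 K
T_min = 20.0 + 420.80 = 440.80 °C

T = 441 °C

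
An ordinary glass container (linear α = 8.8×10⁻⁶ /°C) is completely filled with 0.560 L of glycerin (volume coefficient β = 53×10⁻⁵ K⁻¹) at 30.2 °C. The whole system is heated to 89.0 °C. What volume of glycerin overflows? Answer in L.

The container also expands: β_container ≈ 3α = 2.64×10⁻⁵ /K
Net overflow = V₀(β_liq − 3α_cont)ΔT
β − 3α = 5.30×10⁻⁴ − 2.64×10⁻⁵ = 5.036×10⁻⁴ /K; ΔT = 58.8 K
ΔV = 0.560 × 5.036×10⁻⁴ × 58.8 = 0.0166 L

0.0166 L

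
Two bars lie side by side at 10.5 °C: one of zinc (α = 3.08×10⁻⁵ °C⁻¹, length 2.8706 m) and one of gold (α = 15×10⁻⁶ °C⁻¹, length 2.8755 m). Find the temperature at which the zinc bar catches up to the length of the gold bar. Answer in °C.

T = 118.7 °C

Equal length when α₁L₁ΔT − α₂L₂ΔT = L₂ − L₁ = 4.90×10⁻³ m
α₁L₁ = 8.841448×10⁻⁵, α₂L₂ = 4.31325×10⁻⁵ → Δ(αL) = 4.528198×10⁻⁵ m/K
ΔT = 4.90×10⁻³ / 4.528198×10⁻⁵ = 108.211 K, so T = 10.5 + 108.211 = 118.711 °C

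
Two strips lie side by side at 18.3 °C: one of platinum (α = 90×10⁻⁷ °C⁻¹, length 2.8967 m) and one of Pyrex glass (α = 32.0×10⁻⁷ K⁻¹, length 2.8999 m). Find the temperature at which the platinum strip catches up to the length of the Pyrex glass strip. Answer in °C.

Equal length when α₁L₁ΔT − α₂L₂ΔT = L₂ − L₁ = 3.20×10⁻³ m
α₁L₁ = 2.60703×10⁻⁵, α₂L₂ = 9.27968×10⁻⁶ → Δ(αL) = 1.679062×10⁻⁵ m/K
ΔT = 3.20×10⁻³ / 1.679062×10⁻⁵ = 190.583 K, so T = 18.3 + 190.583 = 208.883 °C

T = 208.9 °C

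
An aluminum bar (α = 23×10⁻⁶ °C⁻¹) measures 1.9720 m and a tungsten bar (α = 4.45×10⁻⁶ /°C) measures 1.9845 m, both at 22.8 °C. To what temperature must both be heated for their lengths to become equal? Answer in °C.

T = 365.0 °C

L₁(1 + α₁ΔT) = L₂(1 + α₂ΔT) ⇒ ΔT = (L₂ − L₁)/(α₁L₁ − α₂L₂)
L₂ − L₁ = 1.9845 − 1.9720 = 1.25×10⁻² m
α₁L₁ − α₂L₂ = 23×10⁻⁶×1.9720 − 4.45×10⁻⁶×1.9845 = 3.6524975×10⁻⁵ m/K
ΔT = 1.25×10⁻² / 3.6524975×10⁻⁵ = 342.232 K
T = 22.8 + 342.232 = 365.032 °C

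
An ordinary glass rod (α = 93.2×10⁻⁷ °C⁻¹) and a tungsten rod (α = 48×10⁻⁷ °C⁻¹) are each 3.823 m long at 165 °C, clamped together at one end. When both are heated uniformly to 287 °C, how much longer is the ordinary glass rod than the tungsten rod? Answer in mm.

2.11 mm

ΔT = 122 K
ordinary glass: ΔL = 93.2×10⁻⁷ × 3.823 m × 122 = 4.3469×10⁻³ m = 4.3469 mm
tungsten: ΔL = 48×10⁻⁷ × 3.823 m × 122 = 2.2387×10⁻³ m = 2.2387 mm
difference = 4.3469 − 2.2387 = 2.1082 mm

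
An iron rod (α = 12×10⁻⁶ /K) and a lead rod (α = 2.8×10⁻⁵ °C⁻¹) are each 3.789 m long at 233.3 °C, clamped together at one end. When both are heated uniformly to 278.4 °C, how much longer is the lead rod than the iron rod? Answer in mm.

2.73 mm

ΔT = 45.1 K
iron: ΔL = 12×10⁻⁶ × 3.789 m × 45.1 = 2.0506×10⁻³ m = 2.0506 mm
lead: ΔL = 2.8×10⁻⁵ × 3.789 m × 45.1 = 4.7847×10⁻³ m = 4.7847 mm
difference = 4.7847 − 2.0506 = 2.7341 mm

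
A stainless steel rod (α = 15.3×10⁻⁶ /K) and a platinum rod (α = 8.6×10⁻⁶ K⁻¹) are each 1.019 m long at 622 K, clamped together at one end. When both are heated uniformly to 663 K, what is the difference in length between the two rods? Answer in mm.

ΔT = 41 K
stainless steel: ΔL = 15.3×10⁻⁶ × 1.019 m × 41 = 6.3922×10⁻⁴ m = 0.63922 mm
platinum: ΔL = 8.6×10⁻⁶ × 1.019 m × 41 = 3.5930×10⁻⁴ m = 0.35930 mm
difference = 0.63922 − 0.35930 = 0.27992 mm

0.280 mm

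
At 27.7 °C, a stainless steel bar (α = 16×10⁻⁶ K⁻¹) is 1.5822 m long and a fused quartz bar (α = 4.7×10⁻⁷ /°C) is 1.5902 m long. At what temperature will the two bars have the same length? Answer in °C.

T = 353.3 °C

L₁(1 + α₁ΔT) = L₂(1 + α₂ΔT) ⇒ ΔT = (L₂ − L₁)/(α₁L₁ − α₂L₂)
L₂ − L₁ = 1.5902 − 1.5822 = 8.00×10⁻³ m
α₁L₁ − α₂L₂ = 16×10⁻⁶×1.5822 − 4.7×10⁻⁷×1.5902 = 2.4567806×10⁻⁵ m/K
ΔT = 8.00×10⁻³ / 2.4567806×10⁻⁵ = 325.629 K
T = 27.7 + 325.629 = 353.329 °C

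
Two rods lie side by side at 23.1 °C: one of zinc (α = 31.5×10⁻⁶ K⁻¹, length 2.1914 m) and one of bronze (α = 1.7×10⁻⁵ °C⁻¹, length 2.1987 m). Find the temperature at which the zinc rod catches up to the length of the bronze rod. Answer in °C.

T = 253.7 °C

Equal length when α₁L₁ΔT − α₂L₂ΔT = L₂ − L₁ = 7.30×10⁻³ m
α₁L₁ = 6.90291×10⁻⁵, α₂L₂ = 3.73779×10⁻⁵ → Δ(αL) = 3.16512×10⁻⁵ m/K
ΔT = 7.30×10⁻³ / 3.16512×10⁻⁵ = 230.639 K, so T = 23.1 + 230.639 = 253.739 °C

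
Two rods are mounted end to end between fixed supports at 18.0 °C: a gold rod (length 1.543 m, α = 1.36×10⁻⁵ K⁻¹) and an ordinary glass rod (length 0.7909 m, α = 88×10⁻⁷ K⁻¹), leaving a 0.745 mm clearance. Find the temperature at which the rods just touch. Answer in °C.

Gap closes when ΔL₁ + ΔL₂ = 0.745 mm = 7.45×10⁻⁴ m
(α₁L₁ + α₂L₂)ΔT = g
α₁L₁ + α₂L₂ = 1.36×10⁻⁵×1.543 + 88×10⁻⁷×0.7909 = 2.794472×10⁻⁵ m/K
ΔT = 7.45×10⁻⁴ / 2.794472×10⁻⁵ = 26.660 K
T = 18.0 + 26.660 = 44.660 °C

T = 44.7 °C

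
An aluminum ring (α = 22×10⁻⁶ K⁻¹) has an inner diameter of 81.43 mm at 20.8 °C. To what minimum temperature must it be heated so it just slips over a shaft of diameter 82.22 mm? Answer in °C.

T = 462 °C

Required Δd = 82.22 − 81.43 = 0.79 mm
Δd = αd₀ΔT ⇒ ΔT = Δd/(αd₀) = 0.79 / (22×10⁻⁶ × 81.43) = 440.98 K
T_min = 20.8 + 440.98 = 461.78 °C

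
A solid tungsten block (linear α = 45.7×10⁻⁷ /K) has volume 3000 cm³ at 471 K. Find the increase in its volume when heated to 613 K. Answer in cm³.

Isotropic solid: β ≈ 3α = 1.4×10⁻⁵ /K; ΔT = 142 K
ΔV = 3αV₀ΔT = 3(45.7×10⁻⁷)(3000)(142) = 5.84 cm³

ΔV = 5.84 cm³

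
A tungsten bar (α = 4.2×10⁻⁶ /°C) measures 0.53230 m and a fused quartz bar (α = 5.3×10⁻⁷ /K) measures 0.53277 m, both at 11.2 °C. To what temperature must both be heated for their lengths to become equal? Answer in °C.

L₁(1 + α₁ΔT) = L₂(1 + α₂ΔT) ⇒ ΔT = (L₂ − L₁)/(α₁L₁ − α₂L₂)
L₂ − L₁ = 0.53277 − 0.53230 = 4.70×10⁻⁴ m
α₁L₁ − α₂L₂ = 4.2×10⁻⁶×0.53230 − 5.3×10⁻⁷×0.53277 = 1.9532919×10⁻⁶ m/K
ΔT = 4.70×10⁻⁴ / 1.9532919×10⁻⁶ = 240.619 K
T = 11.2 + 240.619 = 251.819 °C

T = 251.8 °C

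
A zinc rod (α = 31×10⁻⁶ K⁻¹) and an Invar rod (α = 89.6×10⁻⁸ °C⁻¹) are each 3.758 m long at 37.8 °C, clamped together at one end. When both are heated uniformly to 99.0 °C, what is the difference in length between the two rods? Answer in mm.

6.92 mm

ΔT = 61.2 K
zinc: ΔL = 31×10⁻⁶ × 3.758 m × 61.2 = 7.1297×10⁻³ m = 7.1297 mm
Invar: ΔL = 89.6×10⁻⁸ × 3.758 m × 61.2 = 2.0607×10⁻⁴ m = 0.20607 mm
difference = 7.1297 − 0.20607 = 6.92363 mm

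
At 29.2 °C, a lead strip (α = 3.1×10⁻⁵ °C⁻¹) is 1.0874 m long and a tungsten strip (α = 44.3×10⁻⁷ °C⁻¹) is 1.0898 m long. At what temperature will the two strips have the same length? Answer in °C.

Equal length when α₁L₁ΔT − α₂L₂ΔT = L₂ − L₁ = 2.40×10⁻³ m
α₁L₁ = 3.37094×10⁻⁵, α₂L₂ = 4.827814×10⁻⁶ → Δ(αL) = 2.8881586×10⁻⁵ m/K
ΔT = 2.40×10⁻³ / 2.8881586×10⁻⁵ = 83.098 K, so T = 29.2 + 83.098 = 112.298 °C

T = 112.3 °C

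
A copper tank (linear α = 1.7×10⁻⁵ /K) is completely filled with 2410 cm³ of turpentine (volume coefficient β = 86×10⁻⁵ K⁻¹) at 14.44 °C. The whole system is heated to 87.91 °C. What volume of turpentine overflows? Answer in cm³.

The tank also expands: β_container ≈ 3α = 5.1×10⁻⁵ /K
Net overflow = V₀(β_liq − 3α_cont)ΔT
β − 3α = 8.60×10⁻⁴ − 5.1×10⁻⁵ = 8.09×10⁻⁴ /K; ΔT = 73.47 K
ΔV = 2410 × 8.09×10⁻⁴ × 73.47 = 143 cm³

143 cm³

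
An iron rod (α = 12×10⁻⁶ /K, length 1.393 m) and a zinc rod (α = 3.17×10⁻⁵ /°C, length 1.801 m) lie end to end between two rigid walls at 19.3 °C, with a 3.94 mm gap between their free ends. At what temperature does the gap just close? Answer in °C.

Gap closes when ΔL₁ + ΔL₂ = 3.94 mm = 3.94×10⁻³ m
(α₁L₁ + α₂L₂)ΔT = g
α₁L₁ + α₂L₂ = 12×10⁻⁶×1.393 + 3.17×10⁻⁵×1.801 = 7.38077×10⁻⁵ m/K
ΔT = 3.94×10⁻³ / 7.38077×10⁻⁵ = 53.382 K
T = 19.3 + 53.382 = 72.682 °C

T = 72.7 °C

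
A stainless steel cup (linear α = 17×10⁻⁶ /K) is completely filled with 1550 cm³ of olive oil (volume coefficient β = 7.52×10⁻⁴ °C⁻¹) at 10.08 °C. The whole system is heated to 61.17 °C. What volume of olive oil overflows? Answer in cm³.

55.5 cm³

The cup also expands: β_container ≈ 3α = 5.1×10⁻⁵ /K
Net overflow = V₀(β_liq − 3α_cont)ΔT
β − 3α = 7.52×10⁻⁴ − 5.1×10⁻⁵ = 7.01×10⁻⁴ /K; ΔT = 51.09 K
ΔV = 1550 × 7.01×10⁻⁴ × 51.09 = 55.5 cm³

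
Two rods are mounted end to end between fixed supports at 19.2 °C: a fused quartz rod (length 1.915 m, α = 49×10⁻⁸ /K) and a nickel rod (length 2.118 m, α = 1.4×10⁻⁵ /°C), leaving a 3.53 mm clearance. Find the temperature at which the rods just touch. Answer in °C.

T = 135 °C

Gap closes when ΔL₁ + ΔL₂ = 3.53 mm = 3.53×10⁻³ m
(α₁L₁ + α₂L₂)ΔT = g
α₁L₁ + α₂L₂ = 49×10⁻⁸×1.915 + 1.4×10⁻⁵×2.118 = 3.059035×10⁻⁵ m/K
ΔT = 3.53×10⁻³ / 3.059035×10⁻⁵ = 115.40 K
T = 19.2 + 115.40 = 134.60 °C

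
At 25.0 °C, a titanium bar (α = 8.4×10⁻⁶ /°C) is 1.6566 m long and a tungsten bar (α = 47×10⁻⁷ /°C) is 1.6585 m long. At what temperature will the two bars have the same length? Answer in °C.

L₁(1 + α₁ΔT) = L₂(1 + α₂ΔT) ⇒ ΔT = (L₂ − L₁)/(α₁L₁ − α₂L₂)
L₂ − L₁ = 1.6585 − 1.6566 = 1.90×10⁻³ m
α₁L₁ − α₂L₂ = 8.4×10⁻⁶×1.6566 − 47×10⁻⁷×1.6585 = 6.12049×10⁻⁶ m/K
ΔT = 1.90×10⁻³ / 6.12049×10⁻⁶ = 310.433 K
T = 25.0 + 310.433 = 335.433 °C

T = 335.4 °C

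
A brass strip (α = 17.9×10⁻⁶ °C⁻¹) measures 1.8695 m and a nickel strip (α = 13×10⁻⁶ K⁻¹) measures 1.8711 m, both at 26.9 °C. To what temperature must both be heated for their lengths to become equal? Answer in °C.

L₁(1 + α₁ΔT) = L₂(1 + α₂ΔT) ⇒ ΔT = (L₂ − L₁)/(α₁L₁ − α₂L₂)
L₂ − L₁ = 1.8711 − 1.8695 = 1.60×10⁻³ m
α₁L₁ − α₂L₂ = 17.9×10⁻⁶×1.8695 − 13×10⁻⁶×1.8711 = 9.13975×10⁻⁶ m/K
ΔT = 1.60×10⁻³ / 9.13975×10⁻⁶ = 175.059 K
T = 26.9 + 175.059 = 201.959 °C

T = 202.0 °C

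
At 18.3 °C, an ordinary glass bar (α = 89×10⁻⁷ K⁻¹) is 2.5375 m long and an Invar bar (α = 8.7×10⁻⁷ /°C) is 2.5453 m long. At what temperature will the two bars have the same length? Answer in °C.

T = 401.2 °C

L₁(1 + α₁ΔT) = L₂(1 + α₂ΔT) ⇒ ΔT = (L₂ − L₁)/(α₁L₁ − α₂L₂)
L₂ − L₁ = 2.5453 − 2.5375 = 7.80×10⁻³ m
α₁L₁ − α₂L₂ = 89×10⁻⁷×2.5375 − 8.7×10⁻⁷×2.5453 = 2.0369339×10⁻⁵ m/K
ΔT = 7.80×10⁻³ / 2.0369339×10⁻⁵ = 382.928 K
T = 18.3 + 382.928 = 401.228 °C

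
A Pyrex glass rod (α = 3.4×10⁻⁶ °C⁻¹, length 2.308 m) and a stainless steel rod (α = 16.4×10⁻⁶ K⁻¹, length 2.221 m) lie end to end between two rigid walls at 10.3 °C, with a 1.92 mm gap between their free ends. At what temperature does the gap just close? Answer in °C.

Gap closes when ΔL₁ + ΔL₂ = 1.92 mm = 1.92×10⁻³ m
(α₁L₁ + α₂L₂)ΔT = g
α₁L₁ + α₂L₂ = 3.4×10⁻⁶×2.308 + 16.4×10⁻⁶×2.221 = 4.42716×10⁻⁵ m/K
ΔT = 1.92×10⁻³ / 4.42716×10⁻⁵ = 43.369 K
T = 10.3 + 43.369 = 53.669 °C

T = 53.7 °C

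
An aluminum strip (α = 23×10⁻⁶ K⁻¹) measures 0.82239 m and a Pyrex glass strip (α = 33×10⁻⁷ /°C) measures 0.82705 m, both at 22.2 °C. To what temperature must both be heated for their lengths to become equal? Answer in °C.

T = 310.1 °C

Equal length when α₁L₁ΔT − α₂L₂ΔT = L₂ − L₁ = 4.66×10⁻³ m
α₁L₁ = 1.891497×10⁻⁵, α₂L₂ = 2.729265×10⁻⁶ → Δ(αL) = 1.6185705×10⁻⁵ m/K
ΔT = 4.66×10⁻³ / 1.6185705×10⁻⁵ = 287.908 K, so T = 22.2 + 287.908 = 310.108 °C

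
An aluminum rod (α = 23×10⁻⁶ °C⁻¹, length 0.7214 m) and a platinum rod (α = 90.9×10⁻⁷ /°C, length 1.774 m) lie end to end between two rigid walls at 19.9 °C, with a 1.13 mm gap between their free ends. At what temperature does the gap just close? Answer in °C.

α₁L₁ = 1.65922×10⁻⁵ m/K, α₂L₂ = 1.612566×10⁻⁵ m/K → total 3.271786×10⁻⁵ m/K
ΔT = g/(α₁L₁+α₂L₂) = 1.13×10⁻³ / 3.271786×10⁻⁵ = 34.538 K
T = 19.9 + 34.538 = 54.438 °C

T = 54.4 °C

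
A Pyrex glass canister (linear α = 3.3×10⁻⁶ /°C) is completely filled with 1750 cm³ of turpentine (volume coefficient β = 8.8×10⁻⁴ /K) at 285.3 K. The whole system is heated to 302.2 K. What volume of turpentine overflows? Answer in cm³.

The canister also expands: β_container ≈ 3α = 9.9×10⁻⁶ /K
Net overflow = V₀(β_liq − 3α_cont)ΔT
β − 3α = 8.80×10⁻⁴ − 9.9×10⁻⁶ = 8.701×10⁻⁴ /K; ΔT = 16.9 K
ΔV = 1750 × 8.701×10⁻⁴ × 16.9 = 25.7 cm³

25.7 cm³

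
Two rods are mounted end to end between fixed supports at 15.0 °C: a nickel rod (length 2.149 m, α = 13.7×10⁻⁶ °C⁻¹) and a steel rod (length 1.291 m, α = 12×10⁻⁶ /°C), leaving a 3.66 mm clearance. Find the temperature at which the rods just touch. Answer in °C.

α₁L₁ = 2.94413×10⁻⁵ m/K, α₂L₂ = 1.5492×10⁻⁵ m/K → total 4.49333×10⁻⁵ m/K
ΔT = g/(α₁L₁+α₂L₂) = 3.66×10⁻³ / 4.49333×10⁻⁵ = 81.454 K
T = 15.0 + 81.454 = 96.454 °C

T = 96.5 °C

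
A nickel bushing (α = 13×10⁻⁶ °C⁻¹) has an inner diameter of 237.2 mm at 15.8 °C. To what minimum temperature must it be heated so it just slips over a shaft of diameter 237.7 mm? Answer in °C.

T = 178 °C

Required Δd = 237.7 − 237.2 = 0.5 mm
Δd = αd₀ΔT ⇒ ΔT = Δd/(αd₀) = 0.5 / (13×10⁻⁶ × 237.2) = 162.15 K
T_min = 15.8 + 162.15 = 177.95 °C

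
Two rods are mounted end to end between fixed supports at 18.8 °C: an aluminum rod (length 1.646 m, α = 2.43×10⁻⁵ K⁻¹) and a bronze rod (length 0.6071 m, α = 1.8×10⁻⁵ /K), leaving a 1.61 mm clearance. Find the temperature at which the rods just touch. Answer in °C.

α₁L₁ = 3.99978×10⁻⁵ m/K, α₂L₂ = 1.09278×10⁻⁵ m/K → total 5.09256×10⁻⁵ m/K
ΔT = g/(α₁L₁+α₂L₂) = 1.61×10⁻³ / 5.09256×10⁻⁵ = 31.615 K
T = 18.8 + 31.615 = 50.415 °C

T = 50.4 °C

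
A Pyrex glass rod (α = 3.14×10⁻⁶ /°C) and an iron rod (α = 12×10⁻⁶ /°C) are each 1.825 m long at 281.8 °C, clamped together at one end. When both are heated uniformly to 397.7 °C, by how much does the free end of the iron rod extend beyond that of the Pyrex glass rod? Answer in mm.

ΔT = 115.9 K
Pyrex glass: ΔL = 3.14×10⁻⁶ × 1.825 m × 115.9 = 6.6416×10⁻⁴ m = 0.66416 mm
iron: ΔL = 12×10⁻⁶ × 1.825 m × 115.9 = 2.5382×10⁻³ m = 2.5382 mm
difference = 2.5382 − 0.66416 = 1.87404 mm

1.87 mm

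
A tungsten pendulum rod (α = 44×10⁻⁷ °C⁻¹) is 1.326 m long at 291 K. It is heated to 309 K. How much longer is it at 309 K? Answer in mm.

|ΔT| = |309 − 291| = 18 K
ΔL = αL₀ΔT = (44×10⁻⁷)(1.326)(18) = 1.05×10⁻⁴ m

ΔL = 0.105 mm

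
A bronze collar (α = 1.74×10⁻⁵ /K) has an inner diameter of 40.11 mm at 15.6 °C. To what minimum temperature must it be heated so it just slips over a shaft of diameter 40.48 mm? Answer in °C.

T = 546 °C

Required Δd = 40.48 − 40.11 = 0.37 mm
Δd = αd₀ΔT ⇒ ΔT = Δd/(αd₀) = 0.37 / (1.74×10⁻⁵ × 40.11) = 530.15 K
T_min = 15.6 + 530.15 = 545.75 °C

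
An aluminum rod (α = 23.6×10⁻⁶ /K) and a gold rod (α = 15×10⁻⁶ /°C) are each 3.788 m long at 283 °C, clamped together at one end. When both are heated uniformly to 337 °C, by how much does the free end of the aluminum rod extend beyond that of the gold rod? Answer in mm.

ΔT = 54 K
aluminum: ΔL = 23.6×10⁻⁶ × 3.788 m × 54 = 4.8274×10⁻³ m = 4.8274 mm
gold: ΔL = 15×10⁻⁶ × 3.788 m × 54 = 3.0683×10⁻³ m = 3.0683 mm
difference = 4.8274 − 3.0683 = 1.7591 mm

1.76 mm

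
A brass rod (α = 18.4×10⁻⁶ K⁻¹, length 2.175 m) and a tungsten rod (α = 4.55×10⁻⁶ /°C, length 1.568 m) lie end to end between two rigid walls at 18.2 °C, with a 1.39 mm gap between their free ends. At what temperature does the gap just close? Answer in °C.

Gap closes when ΔL₁ + ΔL₂ = 1.39 mm = 1.39×10⁻³ m
(α₁L₁ + α₂L₂)ΔT = g
α₁L₁ + α₂L₂ = 18.4×10⁻⁶×2.175 + 4.55×10⁻⁶×1.568 = 4.71544×10⁻⁵ m/K
ΔT = 1.39×10⁻³ / 4.71544×10⁻⁵ = 29.478 K
T = 18.2 + 29.478 = 47.678 °C

T = 47.7 °C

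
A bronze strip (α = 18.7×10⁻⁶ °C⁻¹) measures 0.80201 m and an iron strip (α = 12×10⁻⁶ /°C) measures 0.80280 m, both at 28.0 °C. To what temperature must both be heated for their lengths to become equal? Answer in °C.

Equal length when α₁L₁ΔT − α₂L₂ΔT = L₂ − L₁ = 7.90×10⁻⁴ m
α₁L₁ = 1.4997587×10⁻⁵, α₂L₂ = 9.6336×10⁻⁶ → Δ(αL) = 5.363987×10⁻⁶ m/K
ΔT = 7.90×10⁻⁴ / 5.363987×10⁻⁶ = 147.279 K, so T = 28.0 + 147.279 = 175.279 °C

T = 175.3 °C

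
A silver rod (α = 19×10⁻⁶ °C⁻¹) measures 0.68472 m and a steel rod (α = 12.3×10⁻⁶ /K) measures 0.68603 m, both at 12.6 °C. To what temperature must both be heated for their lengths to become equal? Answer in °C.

T = 299.2 °C

L₁(1 + α₁ΔT) = L₂(1 + α₂ΔT) ⇒ ΔT = (L₂ − L₁)/(α₁L₁ − α₂L₂)
L₂ − L₁ = 0.68603 − 0.68472 = 1.31×10⁻³ m
α₁L₁ − α₂L₂ = 19×10⁻⁶×0.68472 − 12.3×10⁻⁶×0.68603 = 4.571511×10⁻⁶ m/K
ΔT = 1.31×10⁻³ / 4.571511×10⁻⁶ = 286.557 K
T = 12.6 + 286.557 = 299.157 °C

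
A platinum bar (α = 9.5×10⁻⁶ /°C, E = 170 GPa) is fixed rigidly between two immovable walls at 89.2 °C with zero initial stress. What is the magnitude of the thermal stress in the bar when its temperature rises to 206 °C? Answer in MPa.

Fully constrained: the free strain ε = αΔT is blocked, so σ = Eε = EαΔT.
|ΔT| = 116.8 K
σ = 170×10⁹ × 9.5×10⁻⁶ × 116.8 = 1.89×10⁸ Pa

σ = 189 MPa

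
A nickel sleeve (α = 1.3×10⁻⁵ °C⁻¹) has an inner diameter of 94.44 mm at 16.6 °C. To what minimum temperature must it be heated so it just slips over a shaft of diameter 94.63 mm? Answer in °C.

Required Δd = 94.63 − 94.44 = 0.19 mm
Δd = αd₀ΔT ⇒ ΔT = Δd/(αd₀) = 0.19 / (1.3×10⁻⁵ × 94.44) = 154.76 K
T_min = 16.6 + 154.76 = 171.36 °C

T = 171 °C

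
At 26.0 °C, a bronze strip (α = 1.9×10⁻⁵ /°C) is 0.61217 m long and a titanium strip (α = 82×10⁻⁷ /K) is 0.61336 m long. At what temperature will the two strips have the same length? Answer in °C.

T = 206.3 °C

Equal length when α₁L₁ΔT − α₂L₂ΔT = L₂ − L₁ = 1.19×10⁻³ m
α₁L₁ = 1.163123×10⁻⁵, α₂L₂ = 5.029552×10⁻⁶ → Δ(αL) = 6.601678×10⁻⁶ m/K
ΔT = 1.19×10⁻³ / 6.601678×10⁻⁶ = 180.257 K, so T = 26.0 + 180.257 = 206.257 °C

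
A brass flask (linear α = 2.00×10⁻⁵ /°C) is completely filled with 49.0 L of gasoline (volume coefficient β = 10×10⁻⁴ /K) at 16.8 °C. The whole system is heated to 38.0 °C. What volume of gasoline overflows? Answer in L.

0.976 L

The flask also expands: β_container ≈ 3α = 6.0×10⁻⁵ /K
Net overflow = V₀(β_liq − 3α_cont)ΔT
β − 3α = 1.00×10⁻³ − 6.0×10⁻⁵ = 9.40×10⁻⁴ /K; ΔT = 21.2 K
ΔV = 49.0 × 9.40×10⁻⁴ × 21.2 = 0.976 L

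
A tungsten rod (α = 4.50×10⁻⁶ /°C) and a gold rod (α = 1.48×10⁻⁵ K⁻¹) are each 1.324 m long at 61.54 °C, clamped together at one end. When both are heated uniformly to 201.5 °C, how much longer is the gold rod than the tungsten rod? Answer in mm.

ΔT = 139.96 K
tungsten: ΔL = 4.50×10⁻⁶ × 1.324 m × 139.96 = 8.3388×10⁻⁴ m = 0.83388 mm
gold: ΔL = 1.48×10⁻⁵ × 1.324 m × 139.96 = 2.7425×10⁻³ m = 2.7425 mm
difference = 2.7425 − 0.83388 = 1.90862 mm

1.91 mm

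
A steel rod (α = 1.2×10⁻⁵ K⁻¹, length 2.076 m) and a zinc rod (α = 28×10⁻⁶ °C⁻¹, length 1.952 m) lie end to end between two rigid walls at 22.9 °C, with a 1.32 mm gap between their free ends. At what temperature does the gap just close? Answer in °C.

T = 39.5 °C

Gap closes when ΔL₁ + ΔL₂ = 1.32 mm = 1.32×10⁻³ m
(α₁L₁ + α₂L₂)ΔT = g
α₁L₁ + α₂L₂ = 1.2×10⁻⁵×2.076 + 28×10⁻⁶×1.952 = 7.9568×10⁻⁵ m/K
ΔT = 1.32×10⁻³ / 7.9568×10⁻⁵ = 16.590 K
T = 22.9 + 16.590 = 39.490 °C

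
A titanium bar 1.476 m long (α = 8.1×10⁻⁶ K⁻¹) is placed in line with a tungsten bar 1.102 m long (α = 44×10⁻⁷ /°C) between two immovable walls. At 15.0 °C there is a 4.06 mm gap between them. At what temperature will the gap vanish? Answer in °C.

Gap closes when ΔL₁ + ΔL₂ = 4.06 mm = 4.06×10⁻³ m
(α₁L₁ + α₂L₂)ΔT = g
α₁L₁ + α₂L₂ = 8.1×10⁻⁶×1.476 + 44×10⁻⁷×1.102 = 1.68044×10⁻⁵ m/K
ΔT = 4.06×10⁻³ / 1.68044×10⁻⁵ = 241.60 K
T = 15.0 + 241.60 = 256.60 °C

T = 257 °C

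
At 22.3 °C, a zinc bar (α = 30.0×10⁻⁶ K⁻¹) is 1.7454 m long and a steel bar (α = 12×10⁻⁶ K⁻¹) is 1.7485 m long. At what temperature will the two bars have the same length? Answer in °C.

Equal length when α₁L₁ΔT − α₂L₂ΔT = L₂ − L₁ = 3.10×10⁻³ m
α₁L₁ = 5.2362×10⁻⁵, α₂L₂ = 2.0982×10⁻⁵ → Δ(αL) = 3.138×10⁻⁵ m/K
ΔT = 3.10×10⁻³ / 3.138×10⁻⁵ = 98.789 K, so T = 22.3 + 98.789 = 121.089 °C

T = 121.1 °C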